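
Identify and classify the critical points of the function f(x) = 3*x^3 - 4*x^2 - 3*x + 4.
f'(x) = 9*x^2 - 8*x - 3

Solve f'(x) = 0:
  9*x^2 - 8*x - 3 = 0 has no rational roots; quadratic formula: x = (8 ± √172)/18.
  ⇒ x = 4/9 - sqrt(43)/9 ≈ -0.2842, 4/9 + sqrt(43)/9 ≈ 1.1730

f''(x) = 18*x - 8
Second-derivative test at each critical point:
  f''(-0.2842) = -13.1149 < 0 → local maximum
  f''(1.1730) = 13.1149 > 0 → local minimum

Critical points: x = 4/9 - sqrt(43)/9 ≈ -0.2842 (local maximum); x = 4/9 + sqrt(43)/9 ≈ 1.1730 (local minimum)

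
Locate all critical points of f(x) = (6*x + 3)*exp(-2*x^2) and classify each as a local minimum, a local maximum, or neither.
f'(x) = 6*(-2*x*(2*x + 1) + 1)*exp(-2*x^2)

Solve f'(x) = 0:
  f'(x) = (-24*x^2 - 12*x + 6)·exp(-2*x^2) and exp(-2*x^2) > 0 for every x, so f'(x) = 0 ⇔ -24*x^2 - 12*x + 6 = 0.
  Factor: -24*x^2 - 12*x + 6 = -6*(4*x^2 + 2*x - 1); 4*x^2 + 2*x - 1 = 0 has no rational roots; quadratic formula: x = (-2 ± √20)/8.
  ⇒ x = -sqrt(5)/4 - 1/4 ≈ -0.8090, -1/4 + sqrt(5)/4 ≈ 0.3090

f''(x) = 12*(4*x^2*(2*x + 1) - 6*x - 1)*exp(-2*x^2)
Second-derivative test at each critical point:
  f''(-0.8090) = 7.2472 > 0 → local minimum
  f''(0.3090) = -22.1678 < 0 → local maximum

Critical points: x = -sqrt(5)/4 - 1/4 ≈ -0.8090 (local minimum); x = -1/4 + sqrt(5)/4 ≈ 0.3090 (local maximum)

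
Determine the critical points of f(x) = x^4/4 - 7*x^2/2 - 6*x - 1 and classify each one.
f'(x) = x^3 - 7*x - 6

Solve f'(x) = 0:
  Factor: x^3 - 7*x - 6 = (x - 3)*(x + 1)*(x + 2) = 0.
  ⇒ x = -2, -1, 3

f''(x) = 3*x^2 - 7
Second-derivative test at each critical point:
  f''(-2) = 5 > 0 → local minimum
  f''(-1) = -4 < 0 → local maximum
  f''(3) = 20 > 0 → local minimum

Critical points: x = -2 (local minimum); x = -1 (local maximum); x = 3 (local minimum)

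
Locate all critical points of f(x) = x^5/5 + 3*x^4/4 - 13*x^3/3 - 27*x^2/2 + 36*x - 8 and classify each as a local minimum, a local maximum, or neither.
f'(x) = x^4 + 3*x^3 - 13*x^2 - 27*x + 36

Solve f'(x) = 0:
  Factor: x^4 + 3*x^3 - 13*x^2 - 27*x + 36 = (x - 3)*(x - 1)*(x + 3)*(x + 4) = 0.
  ⇒ x = -4, -3, 1, 3

f''(x) = 4*x^3 + 9*x^2 - 26*x - 27
Second-derivative test at each critical point:
  f''(-4) = -35 < 0 → local maximum
  f''(-3) = 24 > 0 → local minimum
  f''(1) = -40 < 0 → local maximum
  f''(3) = 84 > 0 → local minimum

Critical points: x = -4 (local maximum); x = -3 (local minimum); x = 1 (local maximum); x = 3 (local minimum)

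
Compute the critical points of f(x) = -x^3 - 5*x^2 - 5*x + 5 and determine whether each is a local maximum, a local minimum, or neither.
f'(x) = -3*x^2 - 10*x - 5

Solve f'(x) = 0:
  3*x^2 + 10*x + 5 = 0 has no rational roots; quadratic formula: x = (-10 ± √40)/6.
  ⇒ x = -5/3 - sqrt(10)/3 ≈ -2.7208, -5/3 + sqrt(10)/3 ≈ -0.6126

f''(x) = -6*x - 10
Second-derivative test at each critical point:
  f''(-2.7208) = 6.3246 > 0 → local minimum
  f''(-0.6126) = -6.3246 < 0 → local maximum

Critical points: x = -5/3 - sqrt(10)/3 ≈ -2.7208 (local minimum); x = -5/3 + sqrt(10)/3 ≈ -0.6126 (local maximum)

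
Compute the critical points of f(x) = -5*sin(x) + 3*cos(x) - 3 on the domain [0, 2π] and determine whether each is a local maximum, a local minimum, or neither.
f'(x) = -3*sin(x) - 5*cos(x)

Solve f'(x) = 0 on [0, 2π]:
  f'(x) = 0 ⇔ -5*cos(x) = 3*sin(x) ⇔ tan(x) = -5/3, i.e. x = arctan(-5/3) + nπ; keep the solutions lying in [0, 2π].
  ⇒ x = pi - atan(5/3) ≈ 2.1112, -atan(5/3) + 2*pi ≈ 5.2528

f''(x) = 5*sin(x) - 3*cos(x)
Second-derivative test at each critical point:
  f''(2.1112) = 5.8310 > 0 → local minimum
  f''(5.2528) = -5.8310 < 0 → local maximum

Critical points: x = pi - atan(5/3) ≈ 2.1112 (local minimum); x = -atan(5/3) + 2*pi ≈ 5.2528 (local maximum)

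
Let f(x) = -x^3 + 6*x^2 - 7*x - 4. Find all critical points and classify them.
f'(x) = -3*x^2 + 12*x - 7

Solve f'(x) = 0:
  3*x^2 - 12*x + 7 = 0 has no rational roots; quadratic formula: x = (12 ± √60)/6.
  ⇒ x = 2 - sqrt(15)/3 ≈ 0.7090, sqrt(15)/3 + 2 ≈ 3.2910

f''(x) = 12 - 6*x
Second-derivative test at each critical point:
  f''(0.7090) = 7.7460 > 0 → local minimum
  f''(3.2910) = -7.7460 < 0 → local maximum

Critical points: x = 2 - sqrt(15)/3 ≈ 0.7090 (local minimum); x = sqrt(15)/3 + 2 ≈ 3.2910 (local maximum)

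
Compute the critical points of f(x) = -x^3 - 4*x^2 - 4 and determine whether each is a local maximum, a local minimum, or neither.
f'(x) = x*(-3*x - 8)

Solve f'(x) = 0:
  Factor: -3*x^2 - 8*x = -x*(3*x + 8) = 0.
  ⇒ x = -8/3, 0

f''(x) = -6*x - 8
Second-derivative test at each critical point:
  f''(-8/3) = 8 > 0 → local minimum
  f''(0) = -8 < 0 → local maximum

Critical points: x = -8/3 (local minimum); x = 0 (local maximum)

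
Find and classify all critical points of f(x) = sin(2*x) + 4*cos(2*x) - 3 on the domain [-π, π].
f'(x) = -8*sin(2*x) + 2*cos(2*x)

Solve f'(x) = 0 on [-π, π]:
  f'(x) = 0 ⇔ cos(2*x) = 4*sin(2*x) ⇔ tan(2*x) = 1/4, i.e. 2*x = arctan(1/4) + nπ; keep the solutions lying in [-π, π].
  ⇒ x = -pi + atan(1/4)/2 ≈ -3.0191, -pi/2 + atan(1/4)/2 ≈ -1.4483, atan(1/4)/2 ≈ 0.1225, atan(1/4)/2 + pi/2 ≈ 1.6933

f''(x) = -4*sin(2*x) - 16*cos(2*x)
Second-derivative test at each critical point:
  f''(-3.0191) = -16.4924 < 0 → local maximum
  f''(-1.4483) = 16.4924 > 0 → local minimum
  f''(0.1225) = -16.4924 < 0 → local maximum
  f''(1.6933) = 16.4924 > 0 → local minimum

Critical points: x = -pi + atan(1/4)/2 ≈ -3.0191 (local maximum); x = -pi/2 + atan(1/4)/2 ≈ -1.4483 (local minimum); x = atan(1/4)/2 ≈ 0.1225 (local maximum); x = atan(1/4)/2 + pi/2 ≈ 1.6933 (local minimum)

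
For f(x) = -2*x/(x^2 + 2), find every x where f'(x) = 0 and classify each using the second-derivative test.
f'(x) = 2*(x^2 - 2)/(x^2 + 2)^2

Solve f'(x) = 0:
  f'(x) = 2*(x^2 - 2)/(x^2 + 2)^2; the denominator is positive wherever f is defined, so f'(x) = 0 ⇔ 2*x^2 - 4 = 0.
  Factor: 2*x^2 - 4 = 2*(x^2 - 2); x^2 - 2 = 0 has no rational roots; quadratic formula: x = (0 ± √8)/2.
  ⇒ x = -sqrt(2) ≈ -1.4142, sqrt(2) ≈ 1.4142

f''(x) = 4*x*(6 - x^2)/(x^2 + 2)^3
Second-derivative test at each critical point:
  f''(-1.4142) = -0.3536 < 0 → local maximum
  f''(1.4142) = 0.3536 > 0 → local minimum

Critical points: x = -sqrt(2) ≈ -1.4142 (local maximum); x = sqrt(2) ≈ 1.4142 (local minimum)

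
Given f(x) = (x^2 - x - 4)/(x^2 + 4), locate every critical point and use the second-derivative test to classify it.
f'(x) = (x^2 + 16*x - 4)/(x^4 + 8*x^2 + 16)

Solve f'(x) = 0:
  f'(x) = (x^2 + 16*x - 4)/(x^2 + 4)^2; the denominator is positive wherever f is defined, so f'(x) = 0 ⇔ x^2 + 16*x - 4 = 0.
  x^2 + 16*x - 4 = 0 has no rational roots; quadratic formula: x = (-16 ± √272)/2.
  ⇒ x = -2*sqrt(17) - 8 ≈ -16.2462, -8 + 2*sqrt(17) ≈ 0.2462

f''(x) = 2*(-x^3 - 24*x^2 + 12*x + 32)/(x^6 + 12*x^4 + 48*x^2 + 64)
Second-derivative test at each critical point:
  f''(-16.2462) = -2.297e-04 < 0 → local maximum
  f''(0.2462) = 1.0002 > 0 → local minimum

Critical points: x = -2*sqrt(17) - 8 ≈ -16.2462 (local maximum); x = -8 + 2*sqrt(17) ≈ 0.2462 (local minimum)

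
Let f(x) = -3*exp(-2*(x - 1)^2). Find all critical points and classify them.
f'(x) = 12*(x - 1)*exp(-2*(x - 1)^2)

Solve f'(x) = 0:
  f'(x) = (12*x - 12)·exp(-2*(x - 1)^2) and exp(-2*(x - 1)^2) > 0 for every x, so f'(x) = 0 ⇔ 12*x - 12 = 0.
  Factor: 12*x - 12 = 12*(x - 1) = 0.
  ⇒ x = 1

f''(x) = 12*(1 - 4*(x - 1)^2)*exp(-2*(x - 1)^2)
Second-derivative test at each critical point:
  f''(1) = 12 > 0 → local minimum

Critical points: x = 1 (local minimum)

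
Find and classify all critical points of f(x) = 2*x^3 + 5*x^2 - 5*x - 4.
f'(x) = 6*x^2 + 10*x - 5

Solve f'(x) = 0:
  6*x^2 + 10*x - 5 = 0 has no rational roots; quadratic formula: x = (-10 ± √220)/12.
  ⇒ x = -sqrt(55)/6 - 5/6 ≈ -2.0694, -5/6 + sqrt(55)/6 ≈ 0.4027

f''(x) = 12*x + 10
Second-derivative test at each critical point:
  f''(-2.0694) = -14.8324 < 0 → local maximum
  f''(0.4027) = 14.8324 > 0 → local minimum

Critical points: x = -sqrt(55)/6 - 5/6 ≈ -2.0694 (local maximum); x = -5/6 + sqrt(55)/6 ≈ 0.4027 (local minimum)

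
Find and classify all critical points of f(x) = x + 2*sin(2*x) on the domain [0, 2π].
f'(x) = 4*cos(2*x) + 1

Solve f'(x) = 0 on [0, 2π]:
  f'(x) = 0 ⇔ cos(2*x) = -1/4, i.e. 2*x = ±arccos(-1/4) + 2nπ; keep the solutions lying in [0, 2π].
  ⇒ x = acos(-1/4)/2 ≈ 0.9117, pi - acos(-1/4)/2 ≈ 2.2299, acos(-1/4)/2 + pi ≈ 4.0533, -acos(-1/4)/2 + 2*pi ≈ 5.3714

f''(x) = -8*sin(2*x)
Second-derivative test at each critical point:
  f''(0.9117) = -7.7460 < 0 → local maximum
  f''(2.2299) = 7.7460 > 0 → local minimum
  f''(4.0533) = -7.7460 < 0 → local maximum
  f''(5.3714) = 7.7460 > 0 → local minimum

Critical points: x = acos(-1/4)/2 ≈ 0.9117 (local maximum); x = pi - acos(-1/4)/2 ≈ 2.2299 (local minimum); x = acos(-1/4)/2 + pi ≈ 4.0533 (local maximum); x = -acos(-1/4)/2 + 2*pi ≈ 5.3714 (local minimum)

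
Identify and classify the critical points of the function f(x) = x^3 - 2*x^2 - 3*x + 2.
f'(x) = 3*x^2 - 4*x - 3

Solve f'(x) = 0:
  3*x^2 - 4*x - 3 = 0 has no rational roots; quadratic formula: x = (4 ± √52)/6.
  ⇒ x = 2/3 - sqrt(13)/3 ≈ -0.5352, 2/3 + sqrt(13)/3 ≈ 1.8685

f''(x) = 6*x - 4
Second-derivative test at each critical point:
  f''(-0.5352) = -7.2111 < 0 → local maximum
  f''(1.8685) = 7.2111 > 0 → local minimum

Critical points: x = 2/3 - sqrt(13)/3 ≈ -0.5352 (local maximum); x = 2/3 + sqrt(13)/3 ≈ 1.8685 (local minimum)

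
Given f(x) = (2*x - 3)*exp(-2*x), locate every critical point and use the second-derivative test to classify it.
f'(x) = 4*(2 - x)*exp(-2*x)

Solve f'(x) = 0:
  f'(x) = (8 - 4*x)·exp(-2*x) and exp(-2*x) > 0 for every x, so f'(x) = 0 ⇔ 8 - 4*x = 0.
  Factor: 8 - 4*x = -4*(x - 2) = 0.
  ⇒ x = 2

f''(x) = 4*(2*x - 5)*exp(-2*x)
Second-derivative test at each critical point:
  f''(2) = -0.0733 < 0 → local maximum

Critical points: x = 2 (local maximum)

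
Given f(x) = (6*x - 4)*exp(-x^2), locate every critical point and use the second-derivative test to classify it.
f'(x) = 2*(-2*x*(3*x - 2) + 3)*exp(-x^2)

Solve f'(x) = 0:
  f'(x) = (-12*x^2 + 8*x + 6)·exp(-x^2) and exp(-x^2) > 0 for every x, so f'(x) = 0 ⇔ -12*x^2 + 8*x + 6 = 0.
  Factor: -12*x^2 + 8*x + 6 = -2*(6*x^2 - 4*x - 3); 6*x^2 - 4*x - 3 = 0 has no rational roots; quadratic formula: x = (4 ± √88)/12.
  ⇒ x = 1/3 - sqrt(22)/6 ≈ -0.4484, 1/3 + sqrt(22)/6 ≈ 1.1151

f''(x) = 4*(2*x^2*(3*x - 2) - 9*x + 2)*exp(-x^2)
Second-derivative test at each critical point:
  f''(-0.4484) = 15.3444 > 0 → local minimum
  f''(1.1151) = -5.4110 < 0 → local maximum

Critical points: x = 1/3 - sqrt(22)/6 ≈ -0.4484 (local minimum); x = 1/3 + sqrt(22)/6 ≈ 1.1151 (local maximum)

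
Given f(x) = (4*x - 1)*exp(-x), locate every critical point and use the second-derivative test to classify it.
f'(x) = (5 - 4*x)*exp(-x)

Solve f'(x) = 0:
  f'(x) = (5 - 4*x)·exp(-x) and exp(-x) > 0 for every x, so f'(x) = 0 ⇔ 5 - 4*x = 0.
  5 - 4*x = 0.
  ⇒ x = 5/4

f''(x) = (4*x - 9)*exp(-x)
Second-derivative test at each critical point:
  f''(5/4) = -1.1460 < 0 → local maximum

Critical points: x = 5/4 (local maximum)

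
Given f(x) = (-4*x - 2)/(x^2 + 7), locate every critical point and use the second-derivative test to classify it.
f'(x) = 4*(x^2 + x - 7)/(x^4 + 14*x^2 + 49)

Solve f'(x) = 0:
  f'(x) = 4*(x^2 + x - 7)/(x^2 + 7)^2; the denominator is positive wherever f is defined, so f'(x) = 0 ⇔ 4*x^2 + 4*x - 28 = 0.
  Factor: 4*x^2 + 4*x - 28 = 4*(x^2 + x - 7); x^2 + x - 7 = 0 has no rational roots; quadratic formula: x = (-1 ± √29)/2.
  ⇒ x = -sqrt(29)/2 - 1/2 ≈ -3.1926, -1/2 + sqrt(29)/2 ≈ 2.1926

f''(x) = 4*(-4*x^2*(2*x + 1) + (6*x + 1)*(x^2 + 7))/(x^2 + 7)^3
Second-derivative test at each critical point:
  f''(-3.1926) = -0.0729 < 0 → local maximum
  f''(2.1926) = 0.1545 > 0 → local minimum

Critical points: x = -sqrt(29)/2 - 1/2 ≈ -3.1926 (local maximum); x = -1/2 + sqrt(29)/2 ≈ 2.1926 (local minimum)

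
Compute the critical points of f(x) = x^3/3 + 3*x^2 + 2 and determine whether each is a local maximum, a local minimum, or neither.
f'(x) = x*(x + 6)

Solve f'(x) = 0:
  Factor: x^2 + 6*x = x*(x + 6) = 0.
  ⇒ x = -6, 0

f''(x) = 2*x + 6
Second-derivative test at each critical point:
  f''(-6) = -6 < 0 → local maximum
  f''(0) = 6 > 0 → local minimum

Critical points: x = -6 (local maximum); x = 0 (local minimum)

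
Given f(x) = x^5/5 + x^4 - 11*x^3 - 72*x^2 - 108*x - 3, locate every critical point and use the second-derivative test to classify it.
f'(x) = x^4 + 4*x^3 - 33*x^2 - 144*x - 108

Solve f'(x) = 0:
  Factor: x^4 + 4*x^3 - 33*x^2 - 144*x - 108 = (x - 6)*(x + 1)*(x + 3)*(x + 6) = 0.
  ⇒ x = -6, -3, -1, 6

f''(x) = 4*x^3 + 12*x^2 - 66*x - 144
Second-derivative test at each critical point:
  f''(-6) = -180 < 0 → local maximum
  f''(-3) = 54 > 0 → local minimum
  f''(-1) = -70 < 0 → local maximum
  f''(6) = 756 > 0 → local minimum

Critical points: x = -6 (local maximum); x = -3 (local minimum); x = -1 (local maximum); x = 6 (local minimum)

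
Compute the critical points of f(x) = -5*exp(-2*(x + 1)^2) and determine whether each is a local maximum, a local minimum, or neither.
f'(x) = 20*(x + 1)*exp(-2*(x + 1)^2)

Solve f'(x) = 0:
  f'(x) = (20*x + 20)·exp(-2*(x + 1)^2) and exp(-2*(x + 1)^2) > 0 for every x, so f'(x) = 0 ⇔ 20*x + 20 = 0.
  Factor: 20*x + 20 = 20*(x + 1) = 0.
  ⇒ x = -1

f''(x) = 20*(1 - 4*(x + 1)^2)*exp(-2*(x + 1)^2)
Second-derivative test at each critical point:
  f''(-1) = 20 > 0 → local minimum

Critical points: x = -1 (local minimum)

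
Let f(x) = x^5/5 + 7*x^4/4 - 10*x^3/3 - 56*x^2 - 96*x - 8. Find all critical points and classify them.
f'(x) = x^4 + 7*x^3 - 10*x^2 - 112*x - 96

Solve f'(x) = 0:
  Factor: x^4 + 7*x^3 - 10*x^2 - 112*x - 96 = (x - 4)*(x + 1)*(x + 4)*(x + 6) = 0.
  ⇒ x = -6, -4, -1, 4

f''(x) = 4*x^3 + 21*x^2 - 20*x - 112
Second-derivative test at each critical point:
  f''(-6) = -100 < 0 → local maximum
  f''(-4) = 48 > 0 → local minimum
  f''(-1) = -75 < 0 → local maximum
  f''(4) = 400 > 0 → local minimum

Critical points: x = -6 (local maximum); x = -4 (local minimum); x = -1 (local maximum); x = 4 (local minimum)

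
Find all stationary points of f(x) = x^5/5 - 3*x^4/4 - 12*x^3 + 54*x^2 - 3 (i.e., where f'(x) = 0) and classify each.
f'(x) = x*(x^3 - 3*x^2 - 36*x + 108)

Solve f'(x) = 0:
  Factor: x^4 - 3*x^3 - 36*x^2 + 108*x = x*(x - 6)*(x - 3)*(x + 6) = 0.
  ⇒ x = -6, 0, 3, 6

f''(x) = 4*x^3 - 9*x^2 - 72*x + 108
Second-derivative test at each critical point:
  f''(-6) = -648 < 0 → local maximum
  f''(0) = 108 > 0 → local minimum
  f''(3) = -81 < 0 → local maximum
  f''(6) = 216 > 0 → local minimum

Critical points: x = -6 (local maximum); x = 0 (local minimum); x = 3 (local maximum); x = 6 (local minimum)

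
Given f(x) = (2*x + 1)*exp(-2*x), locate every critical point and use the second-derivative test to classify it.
f'(x) = -4*x*exp(-2*x)

Solve f'(x) = 0:
  f'(x) = (-4*x)·exp(-2*x) and exp(-2*x) > 0 for every x, so f'(x) = 0 ⇔ -4*x = 0.
  -4*x = 0.
  ⇒ x = 0

f''(x) = 4*(2*x - 1)*exp(-2*x)
Second-derivative test at each critical point:
  f''(0) = -4 < 0 → local maximum

Critical points: x = 0 (local maximum)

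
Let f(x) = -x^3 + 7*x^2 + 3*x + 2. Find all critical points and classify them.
f'(x) = -3*x^2 + 14*x + 3

Solve f'(x) = 0:
  3*x^2 - 14*x - 3 = 0 has no rational roots; quadratic formula: x = (14 ± √232)/6.
  ⇒ x = 7/3 - sqrt(58)/3 ≈ -0.2053, 7/3 + sqrt(58)/3 ≈ 4.8719

f''(x) = 14 - 6*x
Second-derivative test at each critical point:
  f''(-0.2053) = 15.2315 > 0 → local minimum
  f''(4.8719) = -15.2315 < 0 → local maximum

Critical points: x = 7/3 - sqrt(58)/3 ≈ -0.2053 (local minimum); x = 7/3 + sqrt(58)/3 ≈ 4.8719 (local maximum)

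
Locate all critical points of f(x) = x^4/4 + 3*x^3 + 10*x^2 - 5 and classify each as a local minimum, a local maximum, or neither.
f'(x) = x*(x^2 + 9*x + 20)

Solve f'(x) = 0:
  Factor: x^3 + 9*x^2 + 20*x = x*(x + 4)*(x + 5) = 0.
  ⇒ x = -5, -4, 0

f''(x) = 3*x^2 + 18*x + 20
Second-derivative test at each critical point:
  f''(-5) = 5 > 0 → local minimum
  f''(-4) = -4 < 0 → local maximum
  f''(0) = 20 > 0 → local minimum

Critical points: x = -5 (local minimum); x = -4 (local maximum); x = 0 (local minimum)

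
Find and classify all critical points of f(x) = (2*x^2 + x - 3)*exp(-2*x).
f'(x) = (-4*x^2 + 2*x + 7)*exp(-2*x)

Solve f'(x) = 0:
  f'(x) = (-4*x^2 + 2*x + 7)·exp(-2*x) and exp(-2*x) > 0 for every x, so f'(x) = 0 ⇔ -4*x^2 + 2*x + 7 = 0.
  4*x^2 - 2*x - 7 = 0 has no rational roots; quadratic formula: x = (2 ± √116)/8.
  ⇒ x = 1/4 - sqrt(29)/4 ≈ -1.0963, 1/4 + sqrt(29)/4 ≈ 1.5963

f''(x) = 4*(2*x^2 - 3*x - 3)*exp(-2*x)
Second-derivative test at each critical point:
  f''(-1.0963) = 96.4840 > 0 → local minimum
  f''(1.5963) = -0.4423 < 0 → local maximum

Critical points: x = 1/4 - sqrt(29)/4 ≈ -1.0963 (local minimum); x = 1/4 + sqrt(29)/4 ≈ 1.5963 (local maximum)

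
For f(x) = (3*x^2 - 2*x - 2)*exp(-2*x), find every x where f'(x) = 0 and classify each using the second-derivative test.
f'(x) = 2*(-3*x^2 + 5*x + 1)*exp(-2*x)

Solve f'(x) = 0:
  f'(x) = (-6*x^2 + 10*x + 2)·exp(-2*x) and exp(-2*x) > 0 for every x, so f'(x) = 0 ⇔ -6*x^2 + 10*x + 2 = 0.
  Factor: -6*x^2 + 10*x + 2 = -2*(3*x^2 - 5*x - 1); 3*x^2 - 5*x - 1 = 0 has no rational roots; quadratic formula: x = (5 ± √37)/6.
  ⇒ x = 5/6 - sqrt(37)/6 ≈ -0.1805, 5/6 + sqrt(37)/6 ≈ 1.8471

f''(x) = 2*(6*x^2 - 16*x + 3)*exp(-2*x)
Second-derivative test at each critical point:
  f''(-0.1805) = 17.4533 > 0 → local minimum
  f''(1.8471) = -0.3025 < 0 → local maximum

Critical points: x = 5/6 - sqrt(37)/6 ≈ -0.1805 (local minimum); x = 5/6 + sqrt(37)/6 ≈ 1.8471 (local maximum)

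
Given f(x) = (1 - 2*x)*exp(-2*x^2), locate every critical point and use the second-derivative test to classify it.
f'(x) = 2*(2*x*(2*x - 1) - 1)*exp(-2*x^2)

Solve f'(x) = 0:
  f'(x) = (8*x^2 - 4*x - 2)·exp(-2*x^2) and exp(-2*x^2) > 0 for every x, so f'(x) = 0 ⇔ 8*x^2 - 4*x - 2 = 0.
  Factor: 8*x^2 - 4*x - 2 = 2*(4*x^2 - 2*x - 1); 4*x^2 - 2*x - 1 = 0 has no rational roots; quadratic formula: x = (2 ± √20)/8.
  ⇒ x = 1/4 - sqrt(5)/4 ≈ -0.3090, 1/4 + sqrt(5)/4 ≈ 0.8090

f''(x) = 4*(4*x^2*(1 - 2*x) + 6*x - 1)*exp(-2*x^2)
Second-derivative test at each critical point:
  f''(-0.3090) = -7.3893 < 0 → local maximum
  f''(0.8090) = 2.4157 > 0 → local minimum

Critical points: x = 1/4 - sqrt(5)/4 ≈ -0.3090 (local maximum); x = 1/4 + sqrt(5)/4 ≈ 0.8090 (local minimum)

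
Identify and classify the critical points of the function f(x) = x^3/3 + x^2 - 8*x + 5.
f'(x) = x^2 + 2*x - 8

Solve f'(x) = 0:
  Factor: x^2 + 2*x - 8 = (x - 2)*(x + 4) = 0.
  ⇒ x = -4, 2

f''(x) = 2*x + 2
Second-derivative test at each critical point:
  f''(-4) = -6 < 0 → local maximum
  f''(2) = 6 > 0 → local minimum

Critical points: x = -4 (local maximum); x = 2 (local minimum)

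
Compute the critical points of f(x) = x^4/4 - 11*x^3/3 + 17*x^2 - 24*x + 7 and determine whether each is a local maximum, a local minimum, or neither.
f'(x) = x^3 - 11*x^2 + 34*x - 24

Solve f'(x) = 0:
  Factor: x^3 - 11*x^2 + 34*x - 24 = (x - 6)*(x - 4)*(x - 1) = 0.
  ⇒ x = 1, 4, 6

f''(x) = 3*x^2 - 22*x + 34
Second-derivative test at each critical point:
  f''(1) = 15 > 0 → local minimum
  f''(4) = -6 < 0 → local maximum
  f''(6) = 10 > 0 → local minimum

Critical points: x = 1 (local minimum); x = 4 (local maximum); x = 6 (local minimum)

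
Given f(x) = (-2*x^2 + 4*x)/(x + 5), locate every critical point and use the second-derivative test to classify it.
f'(x) = 2*(-x^2 - 10*x + 10)/(x^2 + 10*x + 25)

Solve f'(x) = 0:
  f'(x) = -2*(x^2 + 10*x - 10)/(x + 5)^2; the denominator is positive wherever f is defined, so f'(x) = 0 ⇔ -2*x^2 - 20*x + 20 = 0.
  Factor: -2*x^2 - 20*x + 20 = -2*(x^2 + 10*x - 10); x^2 + 10*x - 10 = 0 has no rational roots; quadratic formula: x = (-10 ± √140)/2.
  ⇒ x = -sqrt(35) - 5 ≈ -10.9161, -5 + sqrt(35) ≈ 0.9161

f''(x) = -140/(x^3 + 15*x^2 + 75*x + 125)
Second-derivative test at each critical point:
  f''(-10.9161) = 0.6761 > 0 → local minimum
  f''(0.9161) = -0.6761 < 0 → local maximum

Critical points: x = -sqrt(35) - 5 ≈ -10.9161 (local minimum); x = -5 + sqrt(35) ≈ 0.9161 (local maximum)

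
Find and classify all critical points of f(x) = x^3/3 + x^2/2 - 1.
f'(x) = x*(x + 1)

Solve f'(x) = 0:
  Factor: x^2 + x = x*(x + 1) = 0.
  ⇒ x = -1, 0

f''(x) = 2*x + 1
Second-derivative test at each critical point:
  f''(-1) = -1 < 0 → local maximum
  f''(0) = 1 > 0 → local minimum

Critical points: x = -1 (local maximum); x = 0 (local minimum)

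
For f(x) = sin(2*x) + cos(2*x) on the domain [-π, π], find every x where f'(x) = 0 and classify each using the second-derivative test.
f'(x) = 2*sqrt(2)*cos(2*x + pi/4)

Solve f'(x) = 0 on [-π, π]:
  f'(x) = 0 ⇔ cos(2*x) = sin(2*x) ⇔ tan(2*x) = 1, i.e. 2*x = arctan(1) + nπ; keep the solutions lying in [-π, π].
  ⇒ x = -7*pi/8 ≈ -2.7489, -3*pi/8 ≈ -1.1781, pi/8 ≈ 0.3927, 5*pi/8 ≈ 1.9635

f''(x) = -4*sqrt(2)*sin(2*x + pi/4)
Second-derivative test at each critical point:
  f''(-2.7489) = -5.6569 < 0 → local maximum
  f''(-1.1781) = 5.6569 > 0 → local minimum
  f''(0.3927) = -5.6569 < 0 → local maximum
  f''(1.9635) = 5.6569 > 0 → local minimum

Critical points: x = -7*pi/8 ≈ -2.7489 (local maximum); x = -3*pi/8 ≈ -1.1781 (local minimum); x = pi/8 ≈ 0.3927 (local maximum); x = 5*pi/8 ≈ 1.9635 (local minimum)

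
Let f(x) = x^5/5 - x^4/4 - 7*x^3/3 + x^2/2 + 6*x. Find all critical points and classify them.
f'(x) = x^4 - x^3 - 7*x^2 + x + 6

Solve f'(x) = 0:
  Factor: x^4 - x^3 - 7*x^2 + x + 6 = (x - 3)*(x - 1)*(x + 1)*(x + 2) = 0.
  ⇒ x = -2, -1, 1, 3

f''(x) = 4*x^3 - 3*x^2 - 14*x + 1
Second-derivative test at each critical point:
  f''(-2) = -15 < 0 → local maximum
  f''(-1) = 8 > 0 → local minimum
  f''(1) = -12 < 0 → local maximum
  f''(3) = 40 > 0 → local minimum

Critical points: x = -2 (local maximum); x = -1 (local minimum); x = 1 (local maximum); x = 3 (local minimum)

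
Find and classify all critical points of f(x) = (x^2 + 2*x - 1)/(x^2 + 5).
f'(x) = 2*(-x^2 + 6*x + 5)/(x^4 + 10*x^2 + 25)

Solve f'(x) = 0:
  f'(x) = -2*(x^2 - 6*x - 5)/(x^2 + 5)^2; the denominator is positive wherever f is defined, so f'(x) = 0 ⇔ -2*x^2 + 12*x + 10 = 0.
  Factor: -2*x^2 + 12*x + 10 = -2*(x^2 - 6*x - 5); x^2 - 6*x - 5 = 0 has no rational roots; quadratic formula: x = (6 ± √56)/2.
  ⇒ x = 3 - sqrt(14) ≈ -0.7417, 3 + sqrt(14) ≈ 6.7417

f''(x) = 4*(x^3 - 9*x^2 - 15*x + 15)/(x^6 + 15*x^4 + 75*x^2 + 125)
Second-derivative test at each critical point:
  f''(-0.7417) = 0.4859 > 0 → local minimum
  f''(6.7417) = -0.0059 < 0 → local maximum

Critical points: x = 3 - sqrt(14) ≈ -0.7417 (local minimum); x = 3 + sqrt(14) ≈ 6.7417 (local maximum)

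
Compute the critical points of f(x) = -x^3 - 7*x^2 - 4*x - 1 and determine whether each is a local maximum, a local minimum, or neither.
f'(x) = -3*x^2 - 14*x - 4

Solve f'(x) = 0:
  3*x^2 + 14*x + 4 = 0 has no rational roots; quadratic formula: x = (-14 ± √148)/6.
  ⇒ x = -7/3 - sqrt(37)/3 ≈ -4.3609, -7/3 + sqrt(37)/3 ≈ -0.3057

f''(x) = -6*x - 14
Second-derivative test at each critical point:
  f''(-4.3609) = 12.1655 > 0 → local minimum
  f''(-0.3057) = -12.1655 < 0 → local maximum

Critical points: x = -7/3 - sqrt(37)/3 ≈ -4.3609 (local minimum); x = -7/3 + sqrt(37)/3 ≈ -0.3057 (local maximum)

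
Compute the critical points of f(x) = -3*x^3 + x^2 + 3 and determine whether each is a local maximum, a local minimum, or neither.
f'(x) = x*(2 - 9*x)

Solve f'(x) = 0:
  Factor: -9*x^2 + 2*x = -x*(9*x - 2) = 0.
  ⇒ x = 0, 2/9

f''(x) = 2 - 18*x
Second-derivative test at each critical point:
  f''(0) = 2 > 0 → local minimum
  f''(2/9) = -2 < 0 → local maximum

Critical points: x = 0 (local minimum); x = 2/9 (local maximum)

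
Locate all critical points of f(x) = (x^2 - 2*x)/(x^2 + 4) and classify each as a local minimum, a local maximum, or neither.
f'(x) = 2*(x^2 + 4*x - 4)/(x^4 + 8*x^2 + 16)

Solve f'(x) = 0:
  f'(x) = 2*(x^2 + 4*x - 4)/(x^2 + 4)^2; the denominator is positive wherever f is defined, so f'(x) = 0 ⇔ 2*x^2 + 8*x - 8 = 0.
  Factor: 2*x^2 + 8*x - 8 = 2*(x^2 + 4*x - 4); x^2 + 4*x - 4 = 0 has no rational roots; quadratic formula: x = (-4 ± √32)/2.
  ⇒ x = -2*sqrt(2) - 2 ≈ -4.8284, -2 + 2*sqrt(2) ≈ 0.8284

f''(x) = 4*(-x^3 - 6*x^2 + 12*x + 8)/(x^6 + 12*x^4 + 48*x^2 + 64)
Second-derivative test at each critical point:
  f''(-4.8284) = -0.0152 < 0 → local maximum
  f''(0.8284) = 0.5152 > 0 → local minimum

Critical points: x = -2*sqrt(2) - 2 ≈ -4.8284 (local maximum); x = -2 + 2*sqrt(2) ≈ 0.8284 (local minimum)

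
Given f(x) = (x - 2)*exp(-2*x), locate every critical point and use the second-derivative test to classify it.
f'(x) = (5 - 2*x)*exp(-2*x)

Solve f'(x) = 0:
  f'(x) = (5 - 2*x)·exp(-2*x) and exp(-2*x) > 0 for every x, so f'(x) = 0 ⇔ 5 - 2*x = 0.
  5 - 2*x = 0.
  ⇒ x = 5/2

f''(x) = 4*(x - 3)*exp(-2*x)
Second-derivative test at each critical point:
  f''(5/2) = -0.0135 < 0 → local maximum

Critical points: x = 5/2 (local maximum)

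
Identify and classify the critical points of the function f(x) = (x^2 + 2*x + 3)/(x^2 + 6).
f'(x) = 2*(-x^2 + 3*x + 6)/(x^4 + 12*x^2 + 36)

Solve f'(x) = 0:
  f'(x) = -2*(x^2 - 3*x - 6)/(x^2 + 6)^2; the denominator is positive wherever f is defined, so f'(x) = 0 ⇔ -2*x^2 + 6*x + 12 = 0.
  Factor: -2*x^2 + 6*x + 12 = -2*(x^2 - 3*x - 6); x^2 - 3*x - 6 = 0 has no rational roots; quadratic formula: x = (3 ± √33)/2.
  ⇒ x = 3/2 - sqrt(33)/2 ≈ -1.3723, 3/2 + sqrt(33)/2 ≈ 4.3723

f''(x) = 2*(2*x^3 - 9*x^2 - 36*x + 18)/(x^6 + 18*x^4 + 108*x^2 + 216)
Second-derivative test at each critical point:
  f''(-1.3723) = 0.1849 > 0 → local minimum
  f''(4.3723) = -0.0182 < 0 → local maximum

Critical points: x = 3/2 - sqrt(33)/2 ≈ -1.3723 (local minimum); x = 3/2 + sqrt(33)/2 ≈ 4.3723 (local maximum)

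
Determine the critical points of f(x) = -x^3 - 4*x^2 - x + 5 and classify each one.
f'(x) = -3*x^2 - 8*x - 1

Solve f'(x) = 0:
  3*x^2 + 8*x + 1 = 0 has no rational roots; quadratic formula: x = (-8 ± √52)/6.
  ⇒ x = -4/3 - sqrt(13)/3 ≈ -2.5352, -4/3 + sqrt(13)/3 ≈ -0.1315

f''(x) = -6*x - 8
Second-derivative test at each critical point:
  f''(-2.5352) = 7.2111 > 0 → local minimum
  f''(-0.1315) = -7.2111 < 0 → local maximum

Critical points: x = -4/3 - sqrt(13)/3 ≈ -2.5352 (local minimum); x = -4/3 + sqrt(13)/3 ≈ -0.1315 (local maximum)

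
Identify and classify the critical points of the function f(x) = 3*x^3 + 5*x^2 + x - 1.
f'(x) = 9*x^2 + 10*x + 1

Solve f'(x) = 0:
  Factor: 9*x^2 + 10*x + 1 = (x + 1)*(9*x + 1) = 0.
  ⇒ x = -1, -1/9

f''(x) = 18*x + 10
Second-derivative test at each critical point:
  f''(-1) = -8 < 0 → local maximum
  f''(-1/9) = 8 > 0 → local minimum

Critical points: x = -1 (local maximum); x = -1/9 (local minimum)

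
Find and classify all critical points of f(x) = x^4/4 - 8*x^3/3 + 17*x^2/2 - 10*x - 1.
f'(x) = x^3 - 8*x^2 + 17*x - 10

Solve f'(x) = 0:
  Factor: x^3 - 8*x^2 + 17*x - 10 = (x - 5)*(x - 2)*(x - 1) = 0.
  ⇒ x = 1, 2, 5

f''(x) = 3*x^2 - 16*x + 17
Second-derivative test at each critical point:
  f''(1) = 4 > 0 → local minimum
  f''(2) = -3 < 0 → local maximum
  f''(5) = 12 > 0 → local minimum

Critical points: x = 1 (local minimum); x = 2 (local maximum); x = 5 (local minimum)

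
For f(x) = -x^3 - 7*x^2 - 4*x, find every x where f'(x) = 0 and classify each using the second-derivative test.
f'(x) = -3*x^2 - 14*x - 4

Solve f'(x) = 0:
  3*x^2 + 14*x + 4 = 0 has no rational roots; quadratic formula: x = (-14 ± √148)/6.
  ⇒ x = -7/3 - sqrt(37)/3 ≈ -4.3609, -7/3 + sqrt(37)/3 ≈ -0.3057

f''(x) = -6*x - 14
Second-derivative test at each critical point:
  f''(-4.3609) = 12.1655 > 0 → local minimum
  f''(-0.3057) = -12.1655 < 0 → local maximum

Critical points: x = -7/3 - sqrt(37)/3 ≈ -4.3609 (local minimum); x = -7/3 + sqrt(37)/3 ≈ -0.3057 (local maximum)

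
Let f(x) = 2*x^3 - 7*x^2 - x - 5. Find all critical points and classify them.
f'(x) = 6*x^2 - 14*x - 1

Solve f'(x) = 0:
  6*x^2 - 14*x - 1 = 0 has no rational roots; quadratic formula: x = (14 ± √220)/12.
  ⇒ x = 7/6 - sqrt(55)/6 ≈ -0.0694, 7/6 + sqrt(55)/6 ≈ 2.4027

f''(x) = 12*x - 14
Second-derivative test at each critical point:
  f''(-0.0694) = -14.8324 < 0 → local maximum
  f''(2.4027) = 14.8324 > 0 → local minimum

Critical points: x = 7/6 - sqrt(55)/6 ≈ -0.0694 (local maximum); x = 7/6 + sqrt(55)/6 ≈ 2.4027 (local minimum)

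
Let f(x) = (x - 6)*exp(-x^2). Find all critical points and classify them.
f'(x) = (-2*x*(x - 6) + 1)*exp(-x^2)

Solve f'(x) = 0:
  f'(x) = (-2*x^2 + 12*x + 1)·exp(-x^2) and exp(-x^2) > 0 for every x, so f'(x) = 0 ⇔ -2*x^2 + 12*x + 1 = 0.
  2*x^2 - 12*x - 1 = 0 has no rational roots; quadratic formula: x = (12 ± √152)/4.
  ⇒ x = 3 - sqrt(38)/2 ≈ -0.0822, 3 + sqrt(38)/2 ≈ 6.0822

f''(x) = 2*(2*x^2*(x - 6) - 3*x + 6)*exp(-x^2)
Second-derivative test at each critical point:
  f''(-0.0822) = 12.2458 > 0 → local minimum
  f''(6.0822) = -1.059e-15 < 0 → local maximum

Critical points: x = 3 - sqrt(38)/2 ≈ -0.0822 (local minimum); x = 3 + sqrt(38)/2 ≈ 6.0822 (local maximum)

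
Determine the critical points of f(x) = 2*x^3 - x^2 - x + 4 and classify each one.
f'(x) = 6*x^2 - 2*x - 1

Solve f'(x) = 0:
  6*x^2 - 2*x - 1 = 0 has no rational roots; quadratic formula: x = (2 ± √28)/12.
  ⇒ x = 1/6 - sqrt(7)/6 ≈ -0.2743, 1/6 + sqrt(7)/6 ≈ 0.6076

f''(x) = 12*x - 2
Second-derivative test at each critical point:
  f''(-0.2743) = -5.2915 < 0 → local maximum
  f''(0.6076) = 5.2915 > 0 → local minimum

Critical points: x = 1/6 - sqrt(7)/6 ≈ -0.2743 (local maximum); x = 1/6 + sqrt(7)/6 ≈ 0.6076 (local minimum)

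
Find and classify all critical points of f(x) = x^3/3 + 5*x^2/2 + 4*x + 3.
f'(x) = x^2 + 5*x + 4

Solve f'(x) = 0:
  Factor: x^2 + 5*x + 4 = (x + 1)*(x + 4) = 0.
  ⇒ x = -4, -1

f''(x) = 2*x + 5
Second-derivative test at each critical point:
  f''(-4) = -3 < 0 → local maximum
  f''(-1) = 3 > 0 → local minimum

Critical points: x = -4 (local maximum); x = -1 (local minimum)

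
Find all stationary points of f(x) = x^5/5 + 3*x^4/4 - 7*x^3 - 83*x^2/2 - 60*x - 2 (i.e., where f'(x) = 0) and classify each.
f'(x) = x^4 + 3*x^3 - 21*x^2 - 83*x - 60

Solve f'(x) = 0:
  Factor: x^4 + 3*x^3 - 21*x^2 - 83*x - 60 = (x - 5)*(x + 1)*(x + 3)*(x + 4) = 0.
  ⇒ x = -4, -3, -1, 5

f''(x) = 4*x^3 + 9*x^2 - 42*x - 83
Second-derivative test at each critical point:
  f''(-4) = -27 < 0 → local maximum
  f''(-3) = 16 > 0 → local minimum
  f''(-1) = -36 < 0 → local maximum
  f''(5) = 432 > 0 → local minimum

Critical points: x = -4 (local maximum); x = -3 (local minimum); x = -1 (local maximum); x = 5 (local minimum)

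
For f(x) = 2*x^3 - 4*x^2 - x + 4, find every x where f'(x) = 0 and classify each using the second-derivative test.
f'(x) = 6*x^2 - 8*x - 1

Solve f'(x) = 0:
  6*x^2 - 8*x - 1 = 0 has no rational roots; quadratic formula: x = (8 ± √88)/12.
  ⇒ x = 2/3 - sqrt(22)/6 ≈ -0.1151, 2/3 + sqrt(22)/6 ≈ 1.4484

f''(x) = 12*x - 8
Second-derivative test at each critical point:
  f''(-0.1151) = -9.3808 < 0 → local maximum
  f''(1.4484) = 9.3808 > 0 → local minimum

Critical points: x = 2/3 - sqrt(22)/6 ≈ -0.1151 (local maximum); x = 2/3 + sqrt(22)/6 ≈ 1.4484 (local minimum)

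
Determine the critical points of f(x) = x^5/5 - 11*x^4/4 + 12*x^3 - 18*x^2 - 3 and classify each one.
f'(x) = x*(x^3 - 11*x^2 + 36*x - 36)

Solve f'(x) = 0:
  Factor: x^4 - 11*x^3 + 36*x^2 - 36*x = x*(x - 6)*(x - 3)*(x - 2) = 0.
  ⇒ x = 0, 2, 3, 6

f''(x) = 4*x^3 - 33*x^2 + 72*x - 36
Second-derivative test at each critical point:
  f''(0) = -36 < 0 → local maximum
  f''(2) = 8 > 0 → local minimum
  f''(3) = -9 < 0 → local maximum
  f''(6) = 72 > 0 → local minimum

Critical points: x = 0 (local maximum); x = 2 (local minimum); x = 3 (local maximum); x = 6 (local minimum)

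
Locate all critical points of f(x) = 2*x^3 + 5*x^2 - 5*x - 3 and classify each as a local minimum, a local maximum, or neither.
f'(x) = 6*x^2 + 10*x - 5

Solve f'(x) = 0:
  6*x^2 + 10*x - 5 = 0 has no rational roots; quadratic formula: x = (-10 ± √220)/12.
  ⇒ x = -sqrt(55)/6 - 5/6 ≈ -2.0694, -5/6 + sqrt(55)/6 ≈ 0.4027

f''(x) = 12*x + 10
Second-derivative test at each critical point:
  f''(-2.0694) = -14.8324 < 0 → local maximum
  f''(0.4027) = 14.8324 > 0 → local minimum

Critical points: x = -sqrt(55)/6 - 5/6 ≈ -2.0694 (local maximum); x = -5/6 + sqrt(55)/6 ≈ 0.4027 (local minimum)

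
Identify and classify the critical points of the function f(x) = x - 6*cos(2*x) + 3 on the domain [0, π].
f'(x) = 12*sin(2*x) + 1

Solve f'(x) = 0 on [0, π]:
  f'(x) = 0 ⇔ sin(2*x) = -1/12, i.e. 2*x = arcsin(-1/12) + 2nπ or 2*x = π − arcsin(-1/12) + 2nπ; keep the solutions lying in [0, π].
  ⇒ x = asin(1/12)/2 + pi/2 ≈ 1.6125, pi - asin(1/12)/2 ≈ 3.0999

f''(x) = 24*cos(2*x)
Second-derivative test at each critical point:
  f''(1.6125) = -23.9165 < 0 → local maximum
  f''(3.0999) = 23.9165 > 0 → local minimum

Critical points: x = asin(1/12)/2 + pi/2 ≈ 1.6125 (local maximum); x = pi - asin(1/12)/2 ≈ 3.0999 (local minimum)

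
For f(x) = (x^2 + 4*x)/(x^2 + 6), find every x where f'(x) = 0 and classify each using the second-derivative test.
f'(x) = 4*(-x^2 + 3*x + 6)/(x^4 + 12*x^2 + 36)

Solve f'(x) = 0:
  f'(x) = -4*(x^2 - 3*x - 6)/(x^2 + 6)^2; the denominator is positive wherever f is defined, so f'(x) = 0 ⇔ -4*x^2 + 12*x + 24 = 0.
  Factor: -4*x^2 + 12*x + 24 = -4*(x^2 - 3*x - 6); x^2 - 3*x - 6 = 0 has no rational roots; quadratic formula: x = (3 ± √33)/2.
  ⇒ x = 3/2 - sqrt(33)/2 ≈ -1.3723, 3/2 + sqrt(33)/2 ≈ 4.3723

f''(x) = 4*(2*x^3 - 9*x^2 - 36*x + 18)/(x^6 + 18*x^4 + 108*x^2 + 216)
Second-derivative test at each critical point:
  f''(-1.3723) = 0.3698 > 0 → local minimum
  f''(4.3723) = -0.0364 < 0 → local maximum

Critical points: x = 3/2 - sqrt(33)/2 ≈ -1.3723 (local minimum); x = 3/2 + sqrt(33)/2 ≈ 4.3723 (local maximum)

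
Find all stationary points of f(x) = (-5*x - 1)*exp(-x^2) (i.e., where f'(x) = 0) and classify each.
f'(x) = (2*x*(5*x + 1) - 5)*exp(-x^2)

Solve f'(x) = 0:
  f'(x) = (10*x^2 + 2*x - 5)·exp(-x^2) and exp(-x^2) > 0 for every x, so f'(x) = 0 ⇔ 10*x^2 + 2*x - 5 = 0.
  10*x^2 + 2*x - 5 = 0 has no rational roots; quadratic formula: x = (-2 ± √204)/20.
  ⇒ x = -sqrt(51)/10 - 1/10 ≈ -0.8141, -1/10 + sqrt(51)/10 ≈ 0.6141

f''(x) = 2*(-10*x^3 - 2*x^2 + 15*x + 1)*exp(-x^2)
Second-derivative test at each critical point:
  f''(-0.8141) = -7.3613 < 0 → local maximum
  f''(0.6141) = 9.7952 > 0 → local minimum

Critical points: x = -sqrt(51)/10 - 1/10 ≈ -0.8141 (local maximum); x = -1/10 + sqrt(51)/10 ≈ 0.6141 (local minimum)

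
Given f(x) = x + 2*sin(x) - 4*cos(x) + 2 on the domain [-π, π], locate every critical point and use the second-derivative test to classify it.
f'(x) = 4*sin(x) + 2*cos(x) + 1

Solve f'(x) = 0 on [-π, π]:
  f'(x) = 0 ⇔ 4*sin(x) + 2*cos(x) = -1. Write the left side as R·cos(x + φ) with R = √(2² + (-4)²) = 2*sqrt(5), cos φ = sqrt(5)/5, sin φ = -2*sqrt(5)/5; then cos(x + φ) = -sqrt(5)/10. Solve for x and keep the solutions lying in [-π, π].
  ⇒ x = atan((-sqrt(19) - 2)/(-1 + 2*sqrt(19))) ≈ -0.6892, atan((-2 + sqrt(19))/(-2*sqrt(19) - 1)) + pi ≈ 2.9035

f''(x) = -2*sin(x) + 4*cos(x)
Second-derivative test at each critical point:
  f''(-0.6892) = 4.3589 > 0 → local minimum
  f''(2.9035) = -4.3589 < 0 → local maximum

Critical points: x = atan((-sqrt(19) - 2)/(-1 + 2*sqrt(19))) ≈ -0.6892 (local minimum); x = atan((-2 + sqrt(19))/(-2*sqrt(19) - 1)) + pi ≈ 2.9035 (local maximum)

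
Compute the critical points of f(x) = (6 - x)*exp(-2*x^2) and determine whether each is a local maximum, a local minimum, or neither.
f'(x) = (4*x*(x - 6) - 1)*exp(-2*x^2)

Solve f'(x) = 0:
  f'(x) = (4*x^2 - 24*x - 1)·exp(-2*x^2) and exp(-2*x^2) > 0 for every x, so f'(x) = 0 ⇔ 4*x^2 - 24*x - 1 = 0.
  4*x^2 - 24*x - 1 = 0 has no rational roots; quadratic formula: x = (24 ± √592)/8.
  ⇒ x = 3 - sqrt(37)/2 ≈ -0.0414, 3 + sqrt(37)/2 ≈ 6.0414

f''(x) = 4*(4*x^2*(6 - x) + 3*x - 6)*exp(-2*x^2)
Second-derivative test at each critical point:
  f''(-0.0414) = -24.2479 < 0 → local maximum
  f''(6.0414) = 4.832e-31 > 0 → local minimum

Critical points: x = 3 - sqrt(37)/2 ≈ -0.0414 (local maximum); x = 3 + sqrt(37)/2 ≈ 6.0414 (local minimum)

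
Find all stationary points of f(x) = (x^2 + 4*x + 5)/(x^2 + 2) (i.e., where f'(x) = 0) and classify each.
f'(x) = 2*(-2*x^2 - 3*x + 4)/(x^4 + 4*x^2 + 4)

Solve f'(x) = 0:
  f'(x) = -2*(2*x^2 + 3*x - 4)/(x^2 + 2)^2; the denominator is positive wherever f is defined, so f'(x) = 0 ⇔ -4*x^2 - 6*x + 8 = 0.
  Factor: -4*x^2 - 6*x + 8 = -2*(2*x^2 + 3*x - 4); 2*x^2 + 3*x - 4 = 0 has no rational roots; quadratic formula: x = (-3 ± √41)/4.
  ⇒ x = -sqrt(41)/4 - 3/4 ≈ -2.3508, -3/4 + sqrt(41)/4 ≈ 0.8508

f''(x) = 2*(4*x^3 + 9*x^2 - 24*x - 6)/(x^6 + 6*x^4 + 12*x^2 + 8)
Second-derivative test at each critical point:
  f''(-2.3508) = 0.2261 > 0 → local minimum
  f''(0.8508) = -1.7261 < 0 → local maximum

Critical points: x = -sqrt(41)/4 - 3/4 ≈ -2.3508 (local minimum); x = -3/4 + sqrt(41)/4 ≈ 0.8508 (local maximum)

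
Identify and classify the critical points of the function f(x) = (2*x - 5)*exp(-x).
f'(x) = (7 - 2*x)*exp(-x)

Solve f'(x) = 0:
  f'(x) = (7 - 2*x)·exp(-x) and exp(-x) > 0 for every x, so f'(x) = 0 ⇔ 7 - 2*x = 0.
  7 - 2*x = 0.
  ⇒ x = 7/2

f''(x) = (2*x - 9)*exp(-x)
Second-derivative test at each critical point:
  f''(7/2) = -0.0604 < 0 → local maximum

Critical points: x = 7/2 (local maximum)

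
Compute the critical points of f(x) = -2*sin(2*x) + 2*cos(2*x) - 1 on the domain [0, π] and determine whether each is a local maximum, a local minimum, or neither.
f'(x) = -4*sqrt(2)*sin(2*x + pi/4)

Solve f'(x) = 0 on [0, π]:
  f'(x) = 0 ⇔ -2*cos(2*x) = 2*sin(2*x) ⇔ tan(2*x) = -1, i.e. 2*x = arctan(-1) + nπ; keep the solutions lying in [0, π].
  ⇒ x = 3*pi/8 ≈ 1.1781, 7*pi/8 ≈ 2.7489

f''(x) = -8*sqrt(2)*cos(2*x + pi/4)
Second-derivative test at each critical point:
  f''(1.1781) = 11.3137 > 0 → local minimum
  f''(2.7489) = -11.3137 < 0 → local maximum

Critical points: x = 3*pi/8 ≈ 1.1781 (local minimum); x = 7*pi/8 ≈ 2.7489 (local maximum)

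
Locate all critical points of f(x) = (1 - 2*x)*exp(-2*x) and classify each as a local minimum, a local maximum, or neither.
f'(x) = 4*(x - 1)*exp(-2*x)

Solve f'(x) = 0:
  f'(x) = (4*x - 4)·exp(-2*x) and exp(-2*x) > 0 for every x, so f'(x) = 0 ⇔ 4*x - 4 = 0.
  Factor: 4*x - 4 = 4*(x - 1) = 0.
  ⇒ x = 1

f''(x) = 4*(3 - 2*x)*exp(-2*x)
Second-derivative test at each critical point:
  f''(1) = 0.5413 > 0 → local minimum

Critical points: x = 1 (local minimum)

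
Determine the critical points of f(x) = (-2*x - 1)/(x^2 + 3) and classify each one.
f'(x) = 2*(x^2 + x - 3)/(x^4 + 6*x^2 + 9)

Solve f'(x) = 0:
  f'(x) = 2*(x^2 + x - 3)/(x^2 + 3)^2; the denominator is positive wherever f is defined, so f'(x) = 0 ⇔ 2*x^2 + 2*x - 6 = 0.
  Factor: 2*x^2 + 2*x - 6 = 2*(x^2 + x - 3); x^2 + x - 3 = 0 has no rational roots; quadratic formula: x = (-1 ± √13)/2.
  ⇒ x = -sqrt(13)/2 - 1/2 ≈ -2.3028, -1/2 + sqrt(13)/2 ≈ 1.3028

f''(x) = 2*(-4*x^2*(2*x + 1) + (6*x + 1)*(x^2 + 3))/(x^2 + 3)^3
Second-derivative test at each critical point:
  f''(-2.3028) = -0.1046 < 0 → local maximum
  f''(1.3028) = 0.3268 > 0 → local minimum

Critical points: x = -sqrt(13)/2 - 1/2 ≈ -2.3028 (local maximum); x = -1/2 + sqrt(13)/2 ≈ 1.3028 (local minimum)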